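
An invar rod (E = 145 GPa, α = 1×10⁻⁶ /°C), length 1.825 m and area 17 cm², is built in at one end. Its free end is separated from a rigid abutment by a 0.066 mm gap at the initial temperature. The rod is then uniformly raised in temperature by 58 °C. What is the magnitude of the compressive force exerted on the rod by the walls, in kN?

P ≈ 5.38 kN

Unrestrained expansion: δ_free = αΔT L = 1×10⁻⁶ × 58 × 1825 = 0.1058 mm.
The gap closes (δ_free > 0.066 mm) and the wall then resists a further 0.1058 − 0.066 = 0.03985 mm of expansion.
Compatibility: PL/(AE) = 0.03985 mm, so σ = P/A = E × (0.03985/1825) = 3.166 MPa.
P = σA = 3.166 × 1700 = 5.382 kN.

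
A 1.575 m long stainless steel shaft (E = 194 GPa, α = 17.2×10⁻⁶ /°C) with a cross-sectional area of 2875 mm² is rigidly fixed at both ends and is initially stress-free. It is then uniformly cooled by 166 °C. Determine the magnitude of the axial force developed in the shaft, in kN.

P ≈ 1590 kN (tensile)

Full restraint means ε = 0, so the stress is σ = EαΔT = 194×10³ × 17.2×10⁻⁶ × 166 = 553.9 MPa.
P = AEαΔT = 2875 × 194×10³ × 17.2×10⁻⁶ × 166 = 1592 kN (tensile).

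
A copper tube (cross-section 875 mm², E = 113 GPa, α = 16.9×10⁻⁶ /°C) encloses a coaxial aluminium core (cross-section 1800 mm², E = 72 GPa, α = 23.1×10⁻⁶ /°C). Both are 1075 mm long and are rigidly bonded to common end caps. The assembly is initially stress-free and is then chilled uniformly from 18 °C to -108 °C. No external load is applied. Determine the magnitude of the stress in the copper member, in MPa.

The aluminium has the larger α, so on cooling it would change length more than the copper if both were free. The rigid plates force a common final length, so the aluminium is put into tension and the copper into compression, with equal and opposite forces P (no external load).
Compatibility of the two members (thermal + elastic change equal): (α₁ − α₂)ΔT = P·[1/(A₁E₁) + 1/(A₂E₂)].
|α₁ − α₂|·ΔT = 6.2×10⁻⁶ × 126 = 0.0007812.
1/(A₁E₁) + 1/(A₂E₂) = 1/(875×113×10³) + 1/(1800×72×10³) = 1.783×10⁻⁸ N⁻¹.
P = 0.0007812 / 1.783×10⁻⁸ = 43810 N = 43.81 kN.
σ_{copper} = P/A₁ = 43810/875 = 50.07 MPa, compressive.

σ ≈ 50.1 MPa (compressive)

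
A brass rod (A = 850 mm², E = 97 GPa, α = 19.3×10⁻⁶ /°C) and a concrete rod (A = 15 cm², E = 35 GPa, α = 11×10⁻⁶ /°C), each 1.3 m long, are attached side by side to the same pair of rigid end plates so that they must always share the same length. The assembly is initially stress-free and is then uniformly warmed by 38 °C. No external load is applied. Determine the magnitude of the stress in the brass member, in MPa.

Both members must finish at the same length. With the larger α, the brass tends to over-expand; the plates restrain it, putting the brass in compression and the concrete in tension. With no external load the two internal forces are equal and opposite, magnitude P.
Compatibility of the two members (thermal + elastic change equal): (α₁ − α₂)ΔT = P·[1/(A₁E₁) + 1/(A₂E₂)].
|α₁ − α₂|·ΔT = 8.3×10⁻⁶ × 38 = 0.0003154.
1/(A₁E₁) + 1/(A₂E₂) = 1/(850×97×10³) + 1/(1500×35×10³) = 3.118×10⁻⁸ N⁻¹.
P = 0.0003154 / 3.118×10⁻⁸ = 10120 N = 10.12 kN.
σ_{brass} = P/A₁ = 10120/850 = 11.9 MPa, compressive.

σ ≈ 11.9 MPa (compressive)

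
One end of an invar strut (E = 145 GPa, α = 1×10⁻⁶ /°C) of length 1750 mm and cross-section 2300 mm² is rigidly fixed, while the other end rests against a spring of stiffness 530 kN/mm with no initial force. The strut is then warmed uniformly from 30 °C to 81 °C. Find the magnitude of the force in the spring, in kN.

P ≈ 12.5 kN

If the spring were absent the strut would lengthen by αΔT L = 1×10⁻⁶ × 51 × 1750 = 0.08925 mm.
Let P be the compressive force at the spring. The strut shortens elastically by PL/(AE) and the spring compresses by P/k; together these equal δ_free.
P [ L/(AE) + 1/k ] = δ_free → P [ 1750/(2300×145×10³) + 1/(530×10³) ] = 0.08925.
P = 0.08925 / 7.134×10⁻⁶ = 12510 N.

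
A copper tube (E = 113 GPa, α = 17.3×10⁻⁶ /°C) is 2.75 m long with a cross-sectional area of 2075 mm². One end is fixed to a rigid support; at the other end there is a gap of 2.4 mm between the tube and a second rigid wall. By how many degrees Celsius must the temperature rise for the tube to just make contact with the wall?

ΔT ≈ 50.4 °C

The gap closes when αΔT L = 2.4 mm, since the tube is still unstressed at that instant.
ΔT = 2.4 / (17.3×10⁻⁶ × 2750) = 50.45 °C.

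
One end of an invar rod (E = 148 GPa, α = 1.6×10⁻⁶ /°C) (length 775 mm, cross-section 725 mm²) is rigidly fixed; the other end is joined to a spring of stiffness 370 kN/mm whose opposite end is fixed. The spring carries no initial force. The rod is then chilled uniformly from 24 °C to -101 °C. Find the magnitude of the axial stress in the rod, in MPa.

σ ≈ 21.5 MPa (tensile)

Free thermal contraction: δ_free = αΔT L = 1.6×10⁻⁶ × 125 × 775 = 0.155 mm.
Let P be the tensile force in the spring. The rod extends elastically by PL/(AE) and the spring stretches by P/k; together these equal δ_free.
So P = δ_free / [L/(AE) + 1/k] = 0.155 / [ 775/(725×148×10³) + 1/(370×10³) ].
P = 0.155 / 9.925×10⁻⁶ = 15620 N.
σ = P/A = 15620/725 = 21.54 MPa.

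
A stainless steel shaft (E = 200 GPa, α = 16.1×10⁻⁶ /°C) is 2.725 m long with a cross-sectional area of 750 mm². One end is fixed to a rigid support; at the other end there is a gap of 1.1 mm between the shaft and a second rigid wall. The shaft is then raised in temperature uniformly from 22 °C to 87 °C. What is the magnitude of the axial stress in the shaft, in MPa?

σ ≈ 129 MPa (compressive)

Unrestrained expansion: δ_free = αΔT L = 16.1×10⁻⁶ × 65 × 2725 = 2.852 mm.
The gap closes (δ_free > 1.1 mm) and the wall then resists a further 2.852 − 1.1 = 1.752 mm of expansion.
Compatibility: PL/(AE) = 1.752 mm, so σ = P/A = E × (1.752/2725) = 128.6 MPa.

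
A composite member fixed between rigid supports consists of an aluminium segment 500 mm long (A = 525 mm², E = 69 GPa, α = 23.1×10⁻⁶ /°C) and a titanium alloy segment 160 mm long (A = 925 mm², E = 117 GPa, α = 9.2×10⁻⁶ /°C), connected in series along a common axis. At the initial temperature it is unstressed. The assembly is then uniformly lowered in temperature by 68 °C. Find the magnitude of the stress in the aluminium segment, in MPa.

With the walls removed the bar would change length by δ_free = Σ αᵢΔT Lᵢ = 23.1×10⁻⁶×68×500 + 9.2×10⁻⁶×68×160 = 0.8855 mm.
Since the ends are fixed, an axial force P builds up, equal in every segment, with P · Σ Lᵢ/(AᵢEᵢ) = δ_free.
The series flexibility is Σ Lᵢ/(AᵢEᵢ) = 500/(525×69×10³) + 160/(925×117×10³) = 1.528×10⁻⁵ mm/N.
P = 0.8855 / 1.528×10⁻⁵ = 57950 N = 57.95 kN, tensile.
σ_{aluminium} = P / A = 57950 / 525 = 110.4 MPa.

σ ≈ 110 MPa (tensile)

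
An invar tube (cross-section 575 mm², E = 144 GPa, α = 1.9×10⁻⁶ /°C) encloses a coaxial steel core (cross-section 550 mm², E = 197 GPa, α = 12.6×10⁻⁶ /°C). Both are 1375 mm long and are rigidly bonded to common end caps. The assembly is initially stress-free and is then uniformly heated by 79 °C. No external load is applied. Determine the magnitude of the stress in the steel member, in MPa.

σ ≈ 72.1 MPa (compressive)

Equilibrium of a rigid end plate with no external load gives equal and opposite internal forces ±P in the two members. Since α_{steel} > α_{invar}, heating drives the steel into compression and the invar into tension.
Equating the net (thermal + elastic) strains gives |α₁ − α₂|·ΔT = P·[1/(A₁E₁) + 1/(A₂E₂)].
|α₁ − α₂|·ΔT = 10.7×10⁻⁶ × 79 = 0.0008453.
1/(A₁E₁) + 1/(A₂E₂) = 1/(575×144×10³) + 1/(550×197×10³) = 2.131×10⁻⁸ N⁻¹.
P = 0.0008453 / 2.131×10⁻⁸ = 39670 N = 39.67 kN.
σ_{steel} = P/A₂ = 39670/550 = 72.13 MPa, compressive.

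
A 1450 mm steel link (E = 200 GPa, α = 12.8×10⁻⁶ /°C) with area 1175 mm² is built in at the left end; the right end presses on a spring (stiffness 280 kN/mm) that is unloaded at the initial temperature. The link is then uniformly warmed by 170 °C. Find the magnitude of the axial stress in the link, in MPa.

σ ≈ 276 MPa (compressive)

If the spring were absent the link would lengthen by αΔT L = 12.8×10⁻⁶ × 170 × 1450 = 3.155 mm.
With a force P in the spring, the elastic change of the link is PL/(AE) and that of the spring is P/k; compatibility requires their sum to equal δ_free.
So P = δ_free / [L/(AE) + 1/k] = 3.155 / [ 1450/(1175×200×10³) + 1/(280×10³) ].
P = 3.155 / 9.742×10⁻⁶ = 323900 N.
σ = P/A = 323900/1175 = 275.6 MPa.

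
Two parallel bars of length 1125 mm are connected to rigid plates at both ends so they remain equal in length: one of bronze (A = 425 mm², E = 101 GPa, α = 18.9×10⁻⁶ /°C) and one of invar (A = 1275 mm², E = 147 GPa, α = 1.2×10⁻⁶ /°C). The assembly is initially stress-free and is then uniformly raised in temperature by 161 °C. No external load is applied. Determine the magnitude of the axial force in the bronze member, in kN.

P ≈ 99.5 kN (compressive in the bronze)

Both members must finish at the same length. With the larger α, the bronze tends to over-expand; the plates restrain it, putting the bronze in compression and the invar in tension. With no external load the two internal forces are equal and opposite, magnitude P.
Equating the net (thermal + elastic) strains gives |α₁ − α₂|·ΔT = P·[1/(A₁E₁) + 1/(A₂E₂)].
|α₁ − α₂|·ΔT = 17.7×10⁻⁶ × 161 = 0.00285.
1/(A₁E₁) + 1/(A₂E₂) = 1/(425×101×10³) + 1/(1275×147×10³) = 2.863×10⁻⁸ N⁻¹.
So P = 0.00285 / 2.863×10⁻⁸ = 99.53 kN.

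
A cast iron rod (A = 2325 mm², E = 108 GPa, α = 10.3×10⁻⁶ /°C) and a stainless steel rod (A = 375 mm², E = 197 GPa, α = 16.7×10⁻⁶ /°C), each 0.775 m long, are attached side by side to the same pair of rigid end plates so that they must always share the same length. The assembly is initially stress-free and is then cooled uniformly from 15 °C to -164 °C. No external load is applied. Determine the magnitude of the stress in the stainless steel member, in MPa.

The stainless steel has the larger α, so on cooling it would change length more than the cast iron if both were free. The rigid plates force a common final length, so the stainless steel is put into tension and the cast iron into compression, with equal and opposite forces P (no external load).
Setting the final lengths equal and cancelling L: (α₁ − α₂)ΔT = P/(A₁E₁) + P/(A₂E₂).
|α₁ − α₂|·ΔT = 6.4×10⁻⁶ × 179 = 0.001146.
1/(A₁E₁) + 1/(A₂E₂) = 1/(2325×108×10³) + 1/(375×197×10³) = 1.752×10⁻⁸ N⁻¹.
So P = 0.001146 / 1.752×10⁻⁸ = 65.39 kN.
σ_{stainless steel} = P/A₂ = 65390/375 = 174.4 MPa, tensile.

σ ≈ 174 MPa (tensile)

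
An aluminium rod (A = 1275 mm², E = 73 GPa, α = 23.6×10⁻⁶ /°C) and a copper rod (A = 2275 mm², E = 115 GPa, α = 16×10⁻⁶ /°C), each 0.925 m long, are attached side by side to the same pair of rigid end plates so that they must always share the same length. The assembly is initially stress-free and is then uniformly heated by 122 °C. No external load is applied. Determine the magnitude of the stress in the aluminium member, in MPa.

σ ≈ 49.9 MPa (compressive)

Equilibrium of a rigid end plate with no external load gives equal and opposite internal forces ±P in the two members. Since α_{aluminium} > α_{copper}, heating drives the aluminium into compression and the copper into tension.
Compatibility of the two members (thermal + elastic change equal): (α₁ − α₂)ΔT = P·[1/(A₁E₁) + 1/(A₂E₂)].
|α₁ − α₂|·ΔT = 7.6×10⁻⁶ × 122 = 0.0009272.
1/(A₁E₁) + 1/(A₂E₂) = 1/(1275×73×10³) + 1/(2275×115×10³) = 1.457×10⁻⁸ N⁻¹.
So P = 0.0009272 / 1.457×10⁻⁸ = 63.65 kN.
σ_{aluminium} = P/A₁ = 63650/1275 = 49.92 MPa, compressive.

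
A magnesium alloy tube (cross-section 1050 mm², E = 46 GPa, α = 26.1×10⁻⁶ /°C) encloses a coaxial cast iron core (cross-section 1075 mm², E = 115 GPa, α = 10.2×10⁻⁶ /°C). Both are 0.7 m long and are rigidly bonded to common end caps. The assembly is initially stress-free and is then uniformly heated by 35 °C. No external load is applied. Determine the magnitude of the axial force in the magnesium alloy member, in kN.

Both members must finish at the same length. With the larger α, the magnesium alloy tends to over-expand; the plates restrain it, putting the magnesium alloy in compression and the cast iron in tension. With no external load the two internal forces are equal and opposite, magnitude P.
Equating the net (thermal + elastic) strains gives |α₁ − α₂|·ΔT = P·[1/(A₁E₁) + 1/(A₂E₂)].
|α₁ − α₂|·ΔT = 15.9×10⁻⁶ × 35 = 0.0005565.
1/(A₁E₁) + 1/(A₂E₂) = 1/(1050×46×10³) + 1/(1075×115×10³) = 2.879×10⁻⁸ N⁻¹.
P = 0.0005565 / 2.879×10⁻⁸ = 19330 N = 19.33 kN.

P ≈ 19.3 kN (compressive in the magnesium alloy)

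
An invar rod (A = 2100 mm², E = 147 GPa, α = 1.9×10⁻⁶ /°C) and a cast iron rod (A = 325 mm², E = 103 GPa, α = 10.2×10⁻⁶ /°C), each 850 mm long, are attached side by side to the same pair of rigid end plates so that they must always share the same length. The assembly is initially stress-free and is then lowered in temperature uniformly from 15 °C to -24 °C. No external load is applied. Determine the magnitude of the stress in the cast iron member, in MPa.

The cast iron has the larger α, so on cooling it would change length more than the invar if both were free. The rigid plates force a common final length, so the cast iron is put into tension and the invar into compression, with equal and opposite forces P (no external load).
Equating the net (thermal + elastic) strains gives |α₁ − α₂|·ΔT = P·[1/(A₁E₁) + 1/(A₂E₂)].
|α₁ − α₂|·ΔT = 8.3×10⁻⁶ × 39 = 0.0003237.
1/(A₁E₁) + 1/(A₂E₂) = 1/(2100×147×10³) + 1/(325×103×10³) = 3.311×10⁻⁸ N⁻¹.
P = 0.0003237 / 3.311×10⁻⁸ = 9776 N = 9.776 kN.
σ_{cast iron} = P/A₂ = 9776/325 = 30.08 MPa, tensile.

σ ≈ 30.1 MPa (tensile)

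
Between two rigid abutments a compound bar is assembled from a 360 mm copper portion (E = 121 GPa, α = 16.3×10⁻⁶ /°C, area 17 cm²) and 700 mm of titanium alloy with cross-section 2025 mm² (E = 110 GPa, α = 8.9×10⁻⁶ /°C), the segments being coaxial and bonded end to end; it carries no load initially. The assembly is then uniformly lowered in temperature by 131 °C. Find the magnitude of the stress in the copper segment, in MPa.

Free thermal contraction of the whole bar: Σ αᵢΔT Lᵢ = 16.3×10⁻⁶×131×360 + 8.9×10⁻⁶×131×700 = 1.585 mm.
The rigid supports impose zero overall length change; the single axial force P common to all segments must satisfy P Σ Lᵢ/(AᵢEᵢ) = δ_free.
The series flexibility is Σ Lᵢ/(AᵢEᵢ) = 360/(1700×121×10³) + 700/(2025×110×10³) = 4.893×10⁻⁶ mm/N.
P = 1.585 / 4.893×10⁻⁶ = 323900 N = 323.9 kN, tensile.
σ_{copper} = P / A = 323900 / 1700 = 190.5 MPa.

σ ≈ 191 MPa (tensile)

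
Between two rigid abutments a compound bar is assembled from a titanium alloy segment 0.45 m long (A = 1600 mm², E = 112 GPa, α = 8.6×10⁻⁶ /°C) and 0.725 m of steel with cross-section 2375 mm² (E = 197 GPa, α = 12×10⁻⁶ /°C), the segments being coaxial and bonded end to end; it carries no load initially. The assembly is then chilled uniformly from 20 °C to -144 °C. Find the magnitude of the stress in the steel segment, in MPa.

If the supports were absent, the total length change would be Σ αᵢΔT Lᵢ = 8.6×10⁻⁶×164×450 + 12×10⁻⁶×164×725 = 2.061 mm.
Since the ends are fixed, an axial force P builds up, equal in every segment, with P · Σ Lᵢ/(AᵢEᵢ) = δ_free.
Σ Lᵢ/(AᵢEᵢ) = 450/(1600×112×10³) + 725/(2375×197×10³) = 4.061×10⁻⁶ mm/N.
P = 2.061 / 4.061×10⁻⁶ = 507700 N = 507.7 kN, tensile.
σ_{steel} = P / A = 507700 / 2375 = 213.8 MPa.

σ ≈ 214 MPa (tensile)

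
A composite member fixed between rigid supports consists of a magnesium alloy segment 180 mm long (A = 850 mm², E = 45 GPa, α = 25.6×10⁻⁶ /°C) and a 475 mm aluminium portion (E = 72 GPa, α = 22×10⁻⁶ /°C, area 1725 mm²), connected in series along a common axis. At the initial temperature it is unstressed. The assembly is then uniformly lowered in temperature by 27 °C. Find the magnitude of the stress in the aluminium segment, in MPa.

If the supports were absent, the total length change would be Σ αᵢΔT Lᵢ = 25.6×10⁻⁶×27×180 + 22×10⁻⁶×27×475 = 0.4066 mm.
The walls prevent any net length change, so an axial force P (same in every segment) develops. Compatibility: P · Σ Lᵢ/(AᵢEᵢ) = δ_free.
The series flexibility is Σ Lᵢ/(AᵢEᵢ) = 180/(850×45×10³) + 475/(1725×72×10³) = 8.53×10⁻⁶ mm/N.
So P = 0.4066 / 8.53×10⁻⁶ = 47.66 kN, tensile.
σ_{aluminium} = P / A = 47660 / 1725 = 27.63 MPa.

σ ≈ 27.6 MPa (tensile)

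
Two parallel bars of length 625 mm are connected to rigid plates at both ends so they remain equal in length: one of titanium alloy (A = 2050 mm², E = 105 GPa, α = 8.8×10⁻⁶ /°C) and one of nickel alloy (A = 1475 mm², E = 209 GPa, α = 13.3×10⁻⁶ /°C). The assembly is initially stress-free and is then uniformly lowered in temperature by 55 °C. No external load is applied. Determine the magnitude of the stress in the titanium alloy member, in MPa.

σ ≈ 15.3 MPa (compressive)

The nickel alloy has the larger α, so on cooling it would change length more than the titanium alloy if both were free. The rigid plates force a common final length, so the nickel alloy is put into tension and the titanium alloy into compression, with equal and opposite forces P (no external load).
Equating the net (thermal + elastic) strains gives |α₁ − α₂|·ΔT = P·[1/(A₁E₁) + 1/(A₂E₂)].
|α₁ − α₂|·ΔT = 4.5×10⁻⁶ × 55 = 0.0002475.
1/(A₁E₁) + 1/(A₂E₂) = 1/(2050×105×10³) + 1/(1475×209×10³) = 7.89×10⁻⁹ N⁻¹.
So P = 0.0002475 / 7.89×10⁻⁹ = 31.37 kN.
σ_{titanium alloy} = P/A₁ = 31370/2050 = 15.3 MPa, compressive.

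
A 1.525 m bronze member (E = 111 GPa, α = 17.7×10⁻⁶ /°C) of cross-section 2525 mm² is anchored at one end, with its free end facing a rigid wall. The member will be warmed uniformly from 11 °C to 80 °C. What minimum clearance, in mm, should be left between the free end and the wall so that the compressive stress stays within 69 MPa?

g ≈ 0.915 mm

Free expansion if unrestrained: δ_free = αΔT L = 17.7×10⁻⁶ × 69 × 1525 = 1.862 mm.
At the allowable stress the elastic shortening the wall may impose is σL/E = 69 × 1525 / (111×10³) = 0.948 mm.
So the gap has to take up the difference, g_min = δ_free − σL/E = 1.862 − 0.948 = 0.9145 mm.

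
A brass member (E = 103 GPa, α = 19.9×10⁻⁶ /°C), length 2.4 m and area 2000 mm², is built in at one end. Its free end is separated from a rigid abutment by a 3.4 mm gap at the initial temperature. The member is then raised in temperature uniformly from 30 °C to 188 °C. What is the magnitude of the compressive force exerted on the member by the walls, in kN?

P ≈ 356 kN

Free thermal elongation = αΔT L = 19.9×10⁻⁶ × 158 × 2400 = 7.546 mm.
After closing the 3.4 mm clearance, 7.546 − 3.4 = 4.146 mm of expansion remains to be suppressed by the wall.
So σ = E(δ_free − g)/L = 103×10³ × 4.146/2400 = 177.9 MPa.
Force on the wall = σA = 177.9 × 2000 mm² = 355.9 kN.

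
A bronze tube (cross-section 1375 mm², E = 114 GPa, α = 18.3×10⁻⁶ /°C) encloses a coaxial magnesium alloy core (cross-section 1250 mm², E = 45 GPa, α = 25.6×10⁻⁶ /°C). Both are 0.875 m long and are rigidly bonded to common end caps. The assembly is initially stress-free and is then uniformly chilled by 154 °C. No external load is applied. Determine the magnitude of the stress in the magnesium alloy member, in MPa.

The magnesium alloy has the larger α, so on cooling it would change length more than the bronze if both were free. The rigid plates force a common final length, so the magnesium alloy is put into tension and the bronze into compression, with equal and opposite forces P (no external load).
Setting the final lengths equal and cancelling L: (α₁ − α₂)ΔT = P/(A₁E₁) + P/(A₂E₂).
|α₁ − α₂|·ΔT = 7.3×10⁻⁶ × 154 = 0.001124.
1/(A₁E₁) + 1/(A₂E₂) = 1/(1375×114×10³) + 1/(1250×45×10³) = 2.416×10⁻⁸ N⁻¹.
P = 0.001124 / 2.416×10⁻⁸ = 46540 N = 46.54 kN.
σ_{magnesium alloy} = P/A₂ = 46540/1250 = 37.23 MPa, tensile.

σ ≈ 37.2 MPa (tensile)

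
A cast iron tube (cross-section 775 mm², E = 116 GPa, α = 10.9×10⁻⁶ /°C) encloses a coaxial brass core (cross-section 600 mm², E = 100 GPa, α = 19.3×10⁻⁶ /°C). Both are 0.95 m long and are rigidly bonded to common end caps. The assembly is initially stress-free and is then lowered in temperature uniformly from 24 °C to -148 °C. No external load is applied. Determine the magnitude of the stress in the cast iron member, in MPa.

Equilibrium of a rigid end plate with no external load gives equal and opposite internal forces ±P in the two members. Since α_{brass} > α_{cast iron}, cooling drives the brass into tension and the cast iron into compression.
Compatibility of the two members (thermal + elastic change equal): (α₁ − α₂)ΔT = P·[1/(A₁E₁) + 1/(A₂E₂)].
|α₁ − α₂|·ΔT = 8.4×10⁻⁶ × 172 = 0.001445.
1/(A₁E₁) + 1/(A₂E₂) = 1/(775×116×10³) + 1/(600×100×10³) = 2.779×10⁻⁸ N⁻¹.
So P = 0.001445 / 2.779×10⁻⁸ = 51.99 kN.
σ_{cast iron} = P/A₁ = 51990/775 = 67.08 MPa, compressive.

σ ≈ 67.1 MPa (compressive)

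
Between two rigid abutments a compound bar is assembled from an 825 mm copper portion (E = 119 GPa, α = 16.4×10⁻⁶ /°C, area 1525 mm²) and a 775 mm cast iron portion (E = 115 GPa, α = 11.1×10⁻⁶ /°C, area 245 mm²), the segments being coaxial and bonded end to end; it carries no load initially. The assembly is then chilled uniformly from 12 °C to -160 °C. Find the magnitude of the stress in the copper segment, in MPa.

With the walls removed the bar would change length by δ_free = Σ αᵢΔT Lᵢ = 16.4×10⁻⁶×172×825 + 11.1×10⁻⁶×172×775 = 3.807 mm.
The walls prevent any net length change, so an axial force P (same in every segment) develops. Compatibility: P · Σ Lᵢ/(AᵢEᵢ) = δ_free.
Σ Lᵢ/(AᵢEᵢ) = 825/(1525×119×10³) + 775/(245×115×10³) = 3.205×10⁻⁵ mm/N.
P = 3.807 / 3.205×10⁻⁵ = 118800 N = 118.8 kN, tensile.
σ_{copper} = P / A = 118800 / 1525 = 77.88 MPa.

σ ≈ 77.9 MPa (tensile)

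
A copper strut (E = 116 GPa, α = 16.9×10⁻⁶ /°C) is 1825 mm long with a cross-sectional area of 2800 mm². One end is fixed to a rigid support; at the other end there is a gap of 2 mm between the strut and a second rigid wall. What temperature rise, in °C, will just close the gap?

The gap closes when αΔT L = 2 mm, since the strut is still unstressed at that instant.
ΔT = 2 / (16.9×10⁻⁶ × 1825) = 64.85 °C.

ΔT ≈ 64.8 °C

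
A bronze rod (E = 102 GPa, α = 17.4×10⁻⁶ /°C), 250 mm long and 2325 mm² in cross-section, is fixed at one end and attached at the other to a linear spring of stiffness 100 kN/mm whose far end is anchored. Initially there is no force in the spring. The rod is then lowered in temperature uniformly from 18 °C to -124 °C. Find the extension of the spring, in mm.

If the spring were absent the rod would shorten by αΔT L = 17.4×10⁻⁶ × 142 × 250 = 0.6177 mm.
With a force P in the spring, the elastic change of the rod is PL/(AE) and that of the spring is P/k; compatibility requires their sum to equal δ_free.
P [ L/(AE) + 1/k ] = δ_free → P [ 250/(2325×102×10³) + 1/(100×10³) ] = 0.6177.
P = 0.6177 / 1.105×10⁻⁵ = 55880 N.
Spring extension = P/k = 55880/(100×10³) = 0.5588 mm.

δ ≈ 0.559 mm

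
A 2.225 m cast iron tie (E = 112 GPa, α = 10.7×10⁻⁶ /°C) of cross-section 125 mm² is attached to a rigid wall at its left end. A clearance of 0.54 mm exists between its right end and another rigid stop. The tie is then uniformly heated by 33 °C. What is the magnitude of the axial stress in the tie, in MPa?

Unrestrained expansion: δ_free = αΔT L = 10.7×10⁻⁶ × 33 × 2225 = 0.7856 mm.
After closing the 0.54 mm clearance, 0.7856 − 0.54 = 0.2456 mm of expansion remains to be suppressed by the wall.
Compatibility: PL/(AE) = 0.2456 mm, so σ = P/A = E × (0.2456/2225) = 12.37 MPa.

σ ≈ 12.4 MPa (compressive)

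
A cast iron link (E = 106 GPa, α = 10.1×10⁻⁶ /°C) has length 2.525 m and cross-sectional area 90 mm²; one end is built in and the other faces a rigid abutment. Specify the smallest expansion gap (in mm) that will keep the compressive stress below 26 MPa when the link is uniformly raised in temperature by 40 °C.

Free expansion if unrestrained: δ_free = αΔT L = 10.1×10⁻⁶ × 40 × 2525 = 1.02 mm.
At the allowable stress the elastic shortening the wall may impose is σL/E = 26 × 2525 / (106×10³) = 0.6193 mm.
The gap must absorb the remainder: g_min = 1.02 − 0.6193 = 0.4008 mm.

g ≈ 0.401 mm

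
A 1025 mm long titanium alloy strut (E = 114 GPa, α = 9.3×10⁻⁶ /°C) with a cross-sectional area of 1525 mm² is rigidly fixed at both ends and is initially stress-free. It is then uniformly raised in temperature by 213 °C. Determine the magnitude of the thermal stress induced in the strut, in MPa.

Because both ends are immovable the net strain is zero, and the suppressed thermal strain is αΔT = 9.3×10⁻⁶ × 213 = 1980.9×10⁻⁶.
σ = EαΔT = 114×10³ × 9.3×10⁻⁶ × 213 = 225.8 MPa (compressive; the strut is trying to expand).

σ ≈ 226 MPa (compressive)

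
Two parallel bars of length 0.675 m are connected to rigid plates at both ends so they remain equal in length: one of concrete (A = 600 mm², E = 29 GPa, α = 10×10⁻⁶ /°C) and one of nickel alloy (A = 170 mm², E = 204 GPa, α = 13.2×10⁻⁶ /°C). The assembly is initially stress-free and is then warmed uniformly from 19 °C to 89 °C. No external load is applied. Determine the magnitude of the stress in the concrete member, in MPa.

σ ≈ 4.33 MPa (tensile)

Equilibrium of a rigid end plate with no external load gives equal and opposite internal forces ±P in the two members. Since α_{nickel alloy} > α_{concrete}, heating drives the nickel alloy into compression and the concrete into tension.
Compatibility of the two members (thermal + elastic change equal): (α₁ − α₂)ΔT = P·[1/(A₁E₁) + 1/(A₂E₂)].
|α₁ − α₂|·ΔT = 3.2×10⁻⁶ × 70 = 0.000224.
1/(A₁E₁) + 1/(A₂E₂) = 1/(600×29×10³) + 1/(170×204×10³) = 8.631×10⁻⁸ N⁻¹.
P = 0.000224 / 8.631×10⁻⁸ = 2595 N = 2.595 kN.
σ_{concrete} = P/A₁ = 2595/600 = 4.326 MPa, tensile.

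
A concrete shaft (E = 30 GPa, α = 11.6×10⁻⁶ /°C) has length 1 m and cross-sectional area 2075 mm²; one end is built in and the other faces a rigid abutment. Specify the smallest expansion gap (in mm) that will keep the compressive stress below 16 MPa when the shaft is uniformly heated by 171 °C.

With no wall the shaft would lengthen by αΔT L = 11.6×10⁻⁶ × 171 × 1000 = 1.984 mm.
At the allowable stress the elastic shortening the wall may impose is σL/E = 16 × 1000 / (30×10³) = 0.5333 mm.
The gap must absorb the remainder: g_min = 1.984 − 0.5333 = 1.45 mm.

g ≈ 1.45 mm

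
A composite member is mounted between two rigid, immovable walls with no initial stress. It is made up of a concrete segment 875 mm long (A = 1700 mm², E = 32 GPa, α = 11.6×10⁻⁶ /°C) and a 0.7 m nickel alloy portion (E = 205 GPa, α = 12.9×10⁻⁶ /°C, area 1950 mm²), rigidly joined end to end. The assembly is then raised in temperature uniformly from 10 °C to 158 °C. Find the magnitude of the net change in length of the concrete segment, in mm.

|ΔL| ≈ 1.06 mm

Free thermal expansion of the whole bar: Σ αᵢΔT Lᵢ = 11.6×10⁻⁶×148×875 + 12.9×10⁻⁶×148×700 = 2.839 mm.
Since the ends are fixed, an axial force P builds up, equal in every segment, with P · Σ Lᵢ/(AᵢEᵢ) = δ_free.
The series flexibility is Σ Lᵢ/(AᵢEᵢ) = 875/(1700×32×10³) + 700/(1950×205×10³) = 1.784×10⁻⁵ mm/N.
So P = 2.839 / 1.784×10⁻⁵ = 159.2 kN, compressive.
For the concrete segment, free thermal change = 11.6×10⁻⁶×148×875 = 1.502 mm and elastic change from P = 159200×875/(1700×32×10³) = 2.56 mm; these oppose, so the net change is 1.06 mm (segment shortens).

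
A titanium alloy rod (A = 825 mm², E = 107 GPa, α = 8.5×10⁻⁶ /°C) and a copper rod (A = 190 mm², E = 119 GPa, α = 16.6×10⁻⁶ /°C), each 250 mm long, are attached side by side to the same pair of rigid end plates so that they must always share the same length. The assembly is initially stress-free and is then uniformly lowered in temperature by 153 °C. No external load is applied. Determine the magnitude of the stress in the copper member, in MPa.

σ ≈ 117 MPa (tensile)

Both members must finish at the same length. With the larger α, the copper tends to over-contract; the plates restrain it, putting the copper in tension and the titanium alloy in compression. With no external load the two internal forces are equal and opposite, magnitude P.
Compatibility of the two members (thermal + elastic change equal): (α₁ − α₂)ΔT = P·[1/(A₁E₁) + 1/(A₂E₂)].
|α₁ − α₂|·ΔT = 8.1×10⁻⁶ × 153 = 0.001239.
1/(A₁E₁) + 1/(A₂E₂) = 1/(825×107×10³) + 1/(190×119×10³) = 5.556×10⁻⁸ N⁻¹.
So P = 0.001239 / 5.556×10⁻⁸ = 22.31 kN.
σ_{copper} = P/A₂ = 22310/190 = 117.4 MPa, tensile.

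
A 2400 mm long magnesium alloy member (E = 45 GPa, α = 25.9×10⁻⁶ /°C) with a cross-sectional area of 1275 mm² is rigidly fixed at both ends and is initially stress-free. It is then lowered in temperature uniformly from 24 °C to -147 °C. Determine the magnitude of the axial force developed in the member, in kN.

With zero net strain, σ = E·αΔT = 45 GPa × 25.9×10⁻⁶ × 171 = 199.3 MPa.
Axial force P = σA = 199.3 × 1275 = 254100 N = 254.1 kN, tensile.

P ≈ 254 kN (tensile)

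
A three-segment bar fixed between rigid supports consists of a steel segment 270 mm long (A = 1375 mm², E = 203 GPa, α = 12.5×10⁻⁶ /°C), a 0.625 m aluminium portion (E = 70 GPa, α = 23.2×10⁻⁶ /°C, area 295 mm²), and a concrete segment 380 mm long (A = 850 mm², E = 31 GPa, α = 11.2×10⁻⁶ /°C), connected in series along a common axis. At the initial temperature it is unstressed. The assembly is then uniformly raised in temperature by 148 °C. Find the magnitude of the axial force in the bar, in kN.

Free thermal expansion of the whole bar: Σ αᵢΔT Lᵢ = 12.5×10⁻⁶×148×270 + 23.2×10⁻⁶×148×625 + 11.2×10⁻⁶×148×380 = 3.275 mm.
The walls prevent any net length change, so an axial force P (same in every segment) develops. Compatibility: P · Σ Lᵢ/(AᵢEᵢ) = δ_free.
Σ Lᵢ/(AᵢEᵢ) = 270/(1375×203×10³) + 625/(295×70×10³) + 380/(850×31×10³) = 4.565×10⁻⁵ mm/N.
So P = 3.275 / 4.565×10⁻⁵ = 71.74 kN, compressive.

P ≈ 71.7 kN (compressive)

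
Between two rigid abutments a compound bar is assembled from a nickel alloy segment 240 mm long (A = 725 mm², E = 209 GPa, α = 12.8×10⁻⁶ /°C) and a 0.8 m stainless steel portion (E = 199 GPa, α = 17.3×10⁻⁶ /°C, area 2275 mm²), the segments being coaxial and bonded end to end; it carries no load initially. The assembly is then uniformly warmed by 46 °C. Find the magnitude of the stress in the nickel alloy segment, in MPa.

σ ≈ 320 MPa (compressive)

With the walls removed the bar would change length by δ_free = Σ αᵢΔT Lᵢ = 12.8×10⁻⁶×46×240 + 17.3×10⁻⁶×46×800 = 0.778 mm.
The walls prevent any net length change, so an axial force P (same in every segment) develops. Compatibility: P · Σ Lᵢ/(AᵢEᵢ) = δ_free.
Σ Lᵢ/(AᵢEᵢ) = 240/(725×209×10³) + 800/(2275×199×10³) = 3.351×10⁻⁶ mm/N.
Hence P = δ_free / Σ(L/AE) = 0.778/3.351×10⁻⁶ = 232.2 kN (compressive).
σ_{nickel alloy} = P / A = 232200 / 725 = 320.2 MPa.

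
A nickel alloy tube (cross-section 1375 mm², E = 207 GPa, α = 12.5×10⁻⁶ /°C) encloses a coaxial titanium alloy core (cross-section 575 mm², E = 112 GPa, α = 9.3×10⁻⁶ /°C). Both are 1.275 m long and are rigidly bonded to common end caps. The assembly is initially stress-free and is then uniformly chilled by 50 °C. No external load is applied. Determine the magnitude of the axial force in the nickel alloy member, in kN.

Equilibrium of a rigid end plate with no external load gives equal and opposite internal forces ±P in the two members. Since α_{nickel alloy} > α_{titanium alloy}, cooling drives the nickel alloy into tension and the titanium alloy into compression.
Setting the final lengths equal and cancelling L: (α₁ − α₂)ΔT = P/(A₁E₁) + P/(A₂E₂).
|α₁ − α₂|·ΔT = 3.2×10⁻⁶ × 50 = 0.00016.
1/(A₁E₁) + 1/(A₂E₂) = 1/(1375×207×10³) + 1/(575×112×10³) = 1.904×10⁻⁸ N⁻¹.
P = 0.00016 / 1.904×10⁻⁸ = 8403 N = 8.403 kN.

P ≈ 8.4 kN (tensile in the nickel alloy)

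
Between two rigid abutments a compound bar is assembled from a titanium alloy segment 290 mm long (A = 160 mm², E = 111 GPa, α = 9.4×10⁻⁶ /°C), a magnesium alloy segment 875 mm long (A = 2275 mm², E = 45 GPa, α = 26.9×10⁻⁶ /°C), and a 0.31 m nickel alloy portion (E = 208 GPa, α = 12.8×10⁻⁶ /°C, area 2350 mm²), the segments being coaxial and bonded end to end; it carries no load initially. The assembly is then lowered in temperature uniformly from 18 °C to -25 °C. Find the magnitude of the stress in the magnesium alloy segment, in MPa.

σ ≈ 22.4 MPa (tensile)

If the supports were absent, the total length change would be Σ αᵢΔT Lᵢ = 9.4×10⁻⁶×43×290 + 26.9×10⁻⁶×43×875 + 12.8×10⁻⁶×43×310 = 1.3 mm.
Since the ends are fixed, an axial force P builds up, equal in every segment, with P · Σ Lᵢ/(AᵢEᵢ) = δ_free.
The series flexibility is Σ Lᵢ/(AᵢEᵢ) = 290/(160×111×10³) + 875/(2275×45×10³) + 310/(2350×208×10³) = 2.551×10⁻⁵ mm/N.
Hence P = δ_free / Σ(L/AE) = 1.3/2.551×10⁻⁵ = 50.96 kN (tensile).
σ_{magnesium alloy} = P / A = 50960 / 2275 = 22.4 MPa.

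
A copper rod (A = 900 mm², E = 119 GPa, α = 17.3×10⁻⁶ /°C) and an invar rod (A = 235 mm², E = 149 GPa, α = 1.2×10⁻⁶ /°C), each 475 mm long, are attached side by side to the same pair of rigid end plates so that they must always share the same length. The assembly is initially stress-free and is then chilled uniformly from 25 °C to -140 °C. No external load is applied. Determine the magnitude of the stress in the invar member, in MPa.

σ ≈ 298 MPa (compressive)

Equilibrium of a rigid end plate with no external load gives equal and opposite internal forces ±P in the two members. Since α_{copper} > α_{invar}, cooling drives the copper into tension and the invar into compression.
Compatibility of the two members (thermal + elastic change equal): (α₁ − α₂)ΔT = P·[1/(A₁E₁) + 1/(A₂E₂)].
|α₁ − α₂|·ΔT = 16.1×10⁻⁶ × 165 = 0.002657.
1/(A₁E₁) + 1/(A₂E₂) = 1/(900×119×10³) + 1/(235×149×10³) = 3.79×10⁻⁸ N⁻¹.
P = 0.002657 / 3.79×10⁻⁸ = 70100 N = 70.1 kN.
σ_{invar} = P/A₂ = 70100/235 = 298.3 MPa, compressive.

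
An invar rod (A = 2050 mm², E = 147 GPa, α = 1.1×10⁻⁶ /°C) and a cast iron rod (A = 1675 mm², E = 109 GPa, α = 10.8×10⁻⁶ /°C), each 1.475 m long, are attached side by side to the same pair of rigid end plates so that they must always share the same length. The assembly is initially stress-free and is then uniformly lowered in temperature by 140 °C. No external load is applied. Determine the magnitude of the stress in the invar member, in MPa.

Both members must finish at the same length. With the larger α, the cast iron tends to over-contract; the plates restrain it, putting the cast iron in tension and the invar in compression. With no external load the two internal forces are equal and opposite, magnitude P.
Setting the final lengths equal and cancelling L: (α₁ − α₂)ΔT = P/(A₁E₁) + P/(A₂E₂).
|α₁ − α₂|·ΔT = 9.7×10⁻⁶ × 140 = 0.001358.
1/(A₁E₁) + 1/(A₂E₂) = 1/(2050×147×10³) + 1/(1675×109×10³) = 8.796×10⁻⁹ N⁻¹.
P = 0.001358 / 8.796×10⁻⁹ = 154400 N = 154.4 kN.
σ_{invar} = P/A₁ = 154400/2050 = 75.31 MPa, compressive.

σ ≈ 75.3 MPa (compressive)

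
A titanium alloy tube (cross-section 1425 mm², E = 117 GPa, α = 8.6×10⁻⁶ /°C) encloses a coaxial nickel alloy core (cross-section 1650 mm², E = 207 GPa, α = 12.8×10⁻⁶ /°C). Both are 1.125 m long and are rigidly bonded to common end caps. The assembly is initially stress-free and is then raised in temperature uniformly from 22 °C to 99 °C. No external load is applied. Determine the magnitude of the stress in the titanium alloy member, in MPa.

σ ≈ 25.4 MPa (tensile)

The nickel alloy has the larger α, so on heating it would change length more than the titanium alloy if both were free. The rigid plates force a common final length, so the nickel alloy is put into compression and the titanium alloy into tension, with equal and opposite forces P (no external load).
Compatibility of the two members (thermal + elastic change equal): (α₁ − α₂)ΔT = P·[1/(A₁E₁) + 1/(A₂E₂)].
|α₁ − α₂|·ΔT = 4.2×10⁻⁶ × 77 = 0.0003234.
1/(A₁E₁) + 1/(A₂E₂) = 1/(1425×117×10³) + 1/(1650×207×10³) = 8.926×10⁻⁹ N⁻¹.
P = 0.0003234 / 8.926×10⁻⁹ = 36230 N = 36.23 kN.
σ_{titanium alloy} = P/A₁ = 36230/1425 = 25.43 MPa, tensile.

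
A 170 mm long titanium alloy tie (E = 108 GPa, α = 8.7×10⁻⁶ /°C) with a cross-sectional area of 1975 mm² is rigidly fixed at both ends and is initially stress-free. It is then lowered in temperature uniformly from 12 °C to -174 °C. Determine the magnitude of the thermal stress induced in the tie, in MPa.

The supports are rigid, so the total axial strain is zero. The restrained thermal strain is ε = αΔT = 8.7×10⁻⁶ × 186 = 1618.2×10⁻⁶.
Hence σ = E·αΔT = 108×10³ × 1618.2×10⁻⁶ = 174.8 MPa, tensile.

σ ≈ 175 MPa (tensile)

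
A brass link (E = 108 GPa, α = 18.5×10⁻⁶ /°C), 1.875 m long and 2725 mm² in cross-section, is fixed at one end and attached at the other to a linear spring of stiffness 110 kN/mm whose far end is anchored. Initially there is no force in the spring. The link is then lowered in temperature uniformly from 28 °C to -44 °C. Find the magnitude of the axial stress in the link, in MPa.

σ ≈ 59.3 MPa (tensile)

The unrestrained thermal change is αΔT L = 18.5×10⁻⁶ × 72 × 1875 = 2.497 mm.
Let P be the tensile force in the spring. The link extends elastically by PL/(AE) and the spring stretches by P/k; together these equal δ_free.
So P = δ_free / [L/(AE) + 1/k] = 2.497 / [ 1875/(2725×108×10³) + 1/(110×10³) ].
P = 2.497 / 1.546×10⁻⁵ = 161500 N.
σ = P/A = 161500/2725 = 59.28 MPa.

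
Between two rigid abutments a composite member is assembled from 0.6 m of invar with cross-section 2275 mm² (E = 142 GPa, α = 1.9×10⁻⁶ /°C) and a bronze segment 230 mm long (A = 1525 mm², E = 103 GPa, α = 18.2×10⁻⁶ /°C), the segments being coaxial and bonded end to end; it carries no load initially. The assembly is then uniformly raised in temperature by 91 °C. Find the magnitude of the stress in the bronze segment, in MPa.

With the walls removed the bar would change length by δ_free = Σ αᵢΔT Lᵢ = 1.9×10⁻⁶×91×600 + 18.2×10⁻⁶×91×230 = 0.4847 mm.
The rigid supports impose zero overall length change; the single axial force P common to all segments must satisfy P Σ Lᵢ/(AᵢEᵢ) = δ_free.
Σ Lᵢ/(AᵢEᵢ) = 600/(2275×142×10³) + 230/(1525×103×10³) = 3.322×10⁻⁶ mm/N.
So P = 0.4847 / 3.322×10⁻⁶ = 145.9 kN, compressive.
σ_{bronze} = P / A = 145900 / 1525 = 95.68 MPa.

σ ≈ 95.7 MPa (compressive)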